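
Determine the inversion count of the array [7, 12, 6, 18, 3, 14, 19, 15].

Finding inversions in [7, 12, 6, 18, 3, 14, 19, 15]:

(0, 2): arr[0]=7 > arr[2]=6
(0, 4): arr[0]=7 > arr[4]=3
(1, 2): arr[1]=12 > arr[2]=6
(1, 4): arr[1]=12 > arr[4]=3
(2, 4): arr[2]=6 > arr[4]=3
(3, 4): arr[3]=18 > arr[4]=3
(3, 5): arr[3]=18 > arr[5]=14
(3, 7): arr[3]=18 > arr[7]=15
(6, 7): arr[6]=19 > arr[7]=15

Total inversions: 9

The array has 9 inversion(s): (0,2), (0,4), (1,2), (1,4), (2,4), (3,4), (3,5), (3,7), (6,7). Each pair (i,j) satisfies i < j and arr[i] > arr[j].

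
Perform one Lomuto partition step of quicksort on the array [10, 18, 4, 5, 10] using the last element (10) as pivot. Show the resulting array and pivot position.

Lomuto partition with pivot = 10:

Initial array: [10, 18, 4, 5, 10]

arr[0]=10 <= 10: swap with position 0, array becomes [10, 18, 4, 5, 10]
arr[1]=18 > 10: no swap
arr[2]=4 <= 10: swap with position 1, array becomes [10, 4, 18, 5, 10]
arr[3]=5 <= 10: swap with position 2, array becomes [10, 4, 5, 18, 10]

Place pivot at position 3: [10, 4, 5, 10, 18]
Pivot position: 3

After partitioning with pivot 10, the array becomes [10, 4, 5, 10, 18]. The pivot is placed at index 3. All elements to the left of the pivot are <= 10, and all elements to the right are > 10.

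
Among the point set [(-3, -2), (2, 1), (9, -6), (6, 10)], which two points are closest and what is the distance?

Computing all pairwise distances among 4 points:

d((-3, -2), (2, 1)) = 5.831 <-- minimum
d((-3, -2), (9, -6)) = 12.6491
d((-3, -2), (6, 10)) = 15.0
d((2, 1), (9, -6)) = 9.8995
d((2, 1), (6, 10)) = 9.8489
d((9, -6), (6, 10)) = 16.2788

Closest pair: (-3, -2) and (2, 1) with distance 5.831

The closest pair is (-3, -2) and (2, 1) with Euclidean distance 5.831. For 4 points, brute-force pairwise comparison is shown above. For large n, the divide-and-conquer algorithm (sort by x, recurse on halves, check the dividing strip) achieves O(n log n).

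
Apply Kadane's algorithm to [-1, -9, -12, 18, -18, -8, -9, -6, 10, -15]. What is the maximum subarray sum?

Using Kadane's algorithm on [-1, -9, -12, 18, -18, -8, -9, -6, 10, -15]:

Scanning through the array:
Position 1 (value -9): max_ending_here = -9, max_so_far = -1
Position 2 (value -12): max_ending_here = -12, max_so_far = -1
Position 3 (value 18): max_ending_here = 18, max_so_far = 18
Position 4 (value -18): max_ending_here = 0, max_so_far = 18
Position 5 (value -8): max_ending_here = -8, max_so_far = 18
Position 6 (value -9): max_ending_here = -9, max_so_far = 18
Position 7 (value -6): max_ending_here = -6, max_so_far = 18
Position 8 (value 10): max_ending_here = 10, max_so_far = 18
Position 9 (value -15): max_ending_here = -5, max_so_far = 18

Maximum subarray: [18]
Maximum sum: 18

The maximum subarray is [18] with sum 18. This subarray runs from index 3 to index 3.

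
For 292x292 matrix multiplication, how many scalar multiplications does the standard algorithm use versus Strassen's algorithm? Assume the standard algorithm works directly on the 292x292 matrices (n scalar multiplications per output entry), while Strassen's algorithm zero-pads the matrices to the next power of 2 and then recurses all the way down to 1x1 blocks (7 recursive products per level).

Matrix multiplication for 292x292 matrices:

Strassen's algorithm requires power-of-2 dimensions. Pad 292x292 to 512x512 (next power of 2).

Standard algorithm: 292^3 = 24897088 multiplications
Strassen's algorithm: 7^(log2(512)) = 7^9 = 40353607 multiplications
Difference: 24897088 - 40353607 = -15456519 (Strassen uses MORE here due to padding overhead — for small or just-over-power-of-2 n, padding can outweigh the per-level savings)

Standard: 24897088 multiplications (292^3). Strassen: 40353607 multiplications (7^9, after padding to 512x512). Strassen reduces 8 recursive multiplications to 7 at each level.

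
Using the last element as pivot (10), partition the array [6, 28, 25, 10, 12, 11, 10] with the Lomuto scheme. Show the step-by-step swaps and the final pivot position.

Lomuto partition with pivot = 10:

Initial array: [6, 28, 25, 10, 12, 11, 10]

arr[0]=6 <= 10: swap with position 0, array becomes [6, 28, 25, 10, 12, 11, 10]
arr[1]=28 > 10: no swap
arr[2]=25 > 10: no swap
arr[3]=10 <= 10: swap with position 1, array becomes [6, 10, 25, 28, 12, 11, 10]
arr[4]=12 > 10: no swap
arr[5]=11 > 10: no swap

Place pivot at position 2: [6, 10, 10, 28, 12, 11, 25]
Pivot position: 2

After partitioning with pivot 10, the array becomes [6, 10, 10, 28, 12, 11, 25]. The pivot is placed at index 2. All elements to the left of the pivot are <= 10, and all elements to the right are > 10.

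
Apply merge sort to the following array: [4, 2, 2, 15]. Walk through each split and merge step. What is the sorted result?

Merge sort trace:

Split: [4, 2, 2, 15] -> [4, 2] and [2, 15]
  Split: [4, 2] -> [4] and [2]
  Merge: [4] + [2] -> [2, 4]
  Split: [2, 15] -> [2] and [15]
  Merge: [2] + [15] -> [2, 15]
Merge: [2, 4] + [2, 15] -> [2, 2, 4, 15]

Final sorted array: [2, 2, 4, 15]

The merge sort proceeds by recursively splitting the array and merging sorted halves.
After all merges, the sorted array is [2, 2, 4, 15].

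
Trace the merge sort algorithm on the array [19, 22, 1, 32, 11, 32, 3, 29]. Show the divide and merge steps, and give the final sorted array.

Merge sort trace:

Split: [19, 22, 1, 32, 11, 32, 3, 29] -> [19, 22, 1, 32] and [11, 32, 3, 29]
  Split: [19, 22, 1, 32] -> [19, 22] and [1, 32]
    Split: [19, 22] -> [19] and [22]
    Merge: [19] + [22] -> [19, 22]
    Split: [1, 32] -> [1] and [32]
    Merge: [1] + [32] -> [1, 32]
  Merge: [19, 22] + [1, 32] -> [1, 19, 22, 32]
  Split: [11, 32, 3, 29] -> [11, 32] and [3, 29]
    Split: [11, 32] -> [11] and [32]
    Merge: [11] + [32] -> [11, 32]
    Split: [3, 29] -> [3] and [29]
    Merge: [3] + [29] -> [3, 29]
  Merge: [11, 32] + [3, 29] -> [3, 11, 29, 32]
Merge: [1, 19, 22, 32] + [3, 11, 29, 32] -> [1, 3, 11, 19, 22, 29, 32, 32]

Final sorted array: [1, 3, 11, 19, 22, 29, 32, 32]

The merge sort proceeds by recursively splitting the array and merging sorted halves.
After all merges, the sorted array is [1, 3, 11, 19, 22, 29, 32, 32].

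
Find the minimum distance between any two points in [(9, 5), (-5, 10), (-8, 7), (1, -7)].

Computing all pairwise distances among 4 points:

d((9, 5), (-5, 10)) = 14.8661
d((9, 5), (-8, 7)) = 17.1172
d((9, 5), (1, -7)) = 14.4222
d((-5, 10), (-8, 7)) = 4.2426 <-- minimum
d((-5, 10), (1, -7)) = 18.0278
d((-8, 7), (1, -7)) = 16.6433

Closest pair: (-5, 10) and (-8, 7) with distance 4.2426

The closest pair is (-5, 10) and (-8, 7) with Euclidean distance 4.2426. For 4 points, brute-force pairwise comparison is shown above. For large n, the divide-and-conquer algorithm (sort by x, recurse on halves, check the dividing strip) achieves O(n log n).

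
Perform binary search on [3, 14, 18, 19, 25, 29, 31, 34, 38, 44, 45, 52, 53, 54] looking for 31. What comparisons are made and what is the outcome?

Binary search for 31 in [3, 14, 18, 19, 25, 29, 31, 34, 38, 44, 45, 52, 53, 54]:

lo=0, hi=13, mid=6, arr[mid]=31 -> Found target at index 6!

Binary search finds 31 at index 6 after 1 comparisons. The search repeatedly halves the search space by comparing with the middle element.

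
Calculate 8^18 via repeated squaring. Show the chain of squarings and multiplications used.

Computing 8^18 by squaring (build up from 8^1; each line after the first costs one multiplication):

8^1 = 8
8^2 = (8^1)^2 = 8^2 = 64
8^4 = (8^2)^2 = 64^2 = 4096
8^8 = (8^4)^2 = 4096^2 = 16777216
8^9 = 8 * 8^8 = 8 * 16777216 = 134217728
8^18 = (8^9)^2 = 134217728^2 = 18014398509481984

Result: 18014398509481984
Multiplications needed: 5 (5 lines after 8^1)

8^18 = 18014398509481984. Using exponentiation by squaring, this requires 5 multiplications. The key idea: if the exponent is even, square the half-power; if odd, multiply by the base once.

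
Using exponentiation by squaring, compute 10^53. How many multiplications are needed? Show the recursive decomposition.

Computing 10^53 by squaring (build up from 10^1; each line after the first costs one multiplication):

10^1 = 10
10^2 = (10^1)^2 = 10^2 = 100
10^3 = 10 * 10^2 = 10 * 100 = 1000
10^6 = (10^3)^2 = 1000^2 = 1000000
10^12 = (10^6)^2 = 1000000^2 = 1000000000000
10^13 = 10 * 10^12 = 10 * 1000000000000 = 10000000000000
10^26 = (10^13)^2 = 10000000000000^2 = 100000000000000000000000000
10^52 = (10^26)^2 = 100000000000000000000000000^2 = 10000000000000000000000000000000000000000000000000000
10^53 = 10 * 10^52 = 10 * 10000000000000000000000000000000000000000000000000000 = 100000000000000000000000000000000000000000000000000000

Result: 100000000000000000000000000000000000000000000000000000
Multiplications needed: 8 (8 lines after 10^1)

10^53 = 100000000000000000000000000000000000000000000000000000. Using exponentiation by squaring, this requires 8 multiplications. The key idea: if the exponent is even, square the half-power; if odd, multiply by the base once.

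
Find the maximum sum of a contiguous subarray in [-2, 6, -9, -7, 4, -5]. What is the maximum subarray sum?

Using Kadane's algorithm on [-2, 6, -9, -7, 4, -5]:

Scanning through the array:
Position 1 (value 6): max_ending_here = 6, max_so_far = 6
Position 2 (value -9): max_ending_here = -3, max_so_far = 6
Position 3 (value -7): max_ending_here = -7, max_so_far = 6
Position 4 (value 4): max_ending_here = 4, max_so_far = 6
Position 5 (value -5): max_ending_here = -1, max_so_far = 6

Maximum subarray: [6]
Maximum sum: 6

The maximum subarray is [6] with sum 6. This subarray runs from index 1 to index 1.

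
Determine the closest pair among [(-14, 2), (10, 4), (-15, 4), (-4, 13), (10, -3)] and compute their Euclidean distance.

Computing all pairwise distances among 5 points:

d((-14, 2), (10, 4)) = 24.0832
d((-14, 2), (-15, 4)) = 2.2361 <-- minimum
d((-14, 2), (-4, 13)) = 14.8661
d((-14, 2), (10, -3)) = 24.5153
d((10, 4), (-15, 4)) = 25.0
d((10, 4), (-4, 13)) = 16.6433
d((10, 4), (10, -3)) = 7.0
d((-15, 4), (-4, 13)) = 14.2127
d((-15, 4), (10, -3)) = 25.9615
d((-4, 13), (10, -3)) = 21.2603

Closest pair: (-14, 2) and (-15, 4) with distance 2.2361

The closest pair is (-14, 2) and (-15, 4) with Euclidean distance 2.2361. For 5 points, brute-force pairwise comparison is shown above. For large n, the divide-and-conquer algorithm (sort by x, recurse on halves, check the dividing strip) achieves O(n log n).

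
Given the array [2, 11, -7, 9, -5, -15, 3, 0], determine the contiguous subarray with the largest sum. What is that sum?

Using Kadane's algorithm on [2, 11, -7, 9, -5, -15, 3, 0]:

Scanning through the array:
Position 1 (value 11): max_ending_here = 13, max_so_far = 13
Position 2 (value -7): max_ending_here = 6, max_so_far = 13
Position 3 (value 9): max_ending_here = 15, max_so_far = 15
Position 4 (value -5): max_ending_here = 10, max_so_far = 15
Position 5 (value -15): max_ending_here = -5, max_so_far = 15
Position 6 (value 3): max_ending_here = 3, max_so_far = 15
Position 7 (value 0): max_ending_here = 3, max_so_far = 15

Maximum subarray: [2, 11, -7, 9]
Maximum sum: 15

The maximum subarray is [2, 11, -7, 9] with sum 15. This subarray runs from index 0 to index 3.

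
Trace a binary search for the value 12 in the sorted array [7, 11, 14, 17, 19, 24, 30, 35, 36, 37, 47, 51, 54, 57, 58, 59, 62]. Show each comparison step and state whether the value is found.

Binary search for 12 in [7, 11, 14, 17, 19, 24, 30, 35, 36, 37, 47, 51, 54, 57, 58, 59, 62]:

lo=0, hi=16, mid=8, arr[mid]=36 -> 36 > 12, search left half
lo=0, hi=7, mid=3, arr[mid]=17 -> 17 > 12, search left half
lo=0, hi=2, mid=1, arr[mid]=11 -> 11 < 12, search right half
lo=2, hi=2, mid=2, arr[mid]=14 -> 14 > 12, search left half
lo=2 > hi=1, target 12 not found

Binary search determines that 12 is not in the array after 4 comparisons. The search space was exhausted without finding the target.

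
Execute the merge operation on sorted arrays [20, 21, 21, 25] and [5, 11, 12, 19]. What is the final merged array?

Merging process:

Compare 20 vs 5: take 5 from right. Merged: [5]
Compare 20 vs 11: take 11 from right. Merged: [5, 11]
Compare 20 vs 12: take 12 from right. Merged: [5, 11, 12]
Compare 20 vs 19: take 19 from right. Merged: [5, 11, 12, 19]
Append remaining from left: [20, 21, 21, 25]. Merged: [5, 11, 12, 19, 20, 21, 21, 25]

Final merged array: [5, 11, 12, 19, 20, 21, 21, 25]
Total comparisons: 4

The merged array is [5, 11, 12, 19, 20, 21, 21, 25], requiring 4 comparisons. The merge step runs in O(n) time where n is the total number of elements.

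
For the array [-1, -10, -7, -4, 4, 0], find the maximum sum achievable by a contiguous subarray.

Using Kadane's algorithm on [-1, -10, -7, -4, 4, 0]:

Scanning through the array:
Position 1 (value -10): max_ending_here = -10, max_so_far = -1
Position 2 (value -7): max_ending_here = -7, max_so_far = -1
Position 3 (value -4): max_ending_here = -4, max_so_far = -1
Position 4 (value 4): max_ending_here = 4, max_so_far = 4
Position 5 (value 0): max_ending_here = 4, max_so_far = 4

Maximum subarray: [4]
Maximum sum: 4

The maximum subarray is [4] with sum 4. This subarray runs from index 4 to index 4.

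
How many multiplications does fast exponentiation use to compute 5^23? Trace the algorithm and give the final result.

Computing 5^23 by squaring (build up from 5^1; each line after the first costs one multiplication):

5^1 = 5
5^2 = (5^1)^2 = 5^2 = 25
5^4 = (5^2)^2 = 25^2 = 625
5^5 = 5 * 5^4 = 5 * 625 = 3125
5^10 = (5^5)^2 = 3125^2 = 9765625
5^11 = 5 * 5^10 = 5 * 9765625 = 48828125
5^22 = (5^11)^2 = 48828125^2 = 2384185791015625
5^23 = 5 * 5^22 = 5 * 2384185791015625 = 11920928955078125

Result: 11920928955078125
Multiplications needed: 7 (7 lines after 5^1)

5^23 = 11920928955078125. Using exponentiation by squaring, this requires 7 multiplications. The key idea: if the exponent is even, square the half-power; if odd, multiply by the base once.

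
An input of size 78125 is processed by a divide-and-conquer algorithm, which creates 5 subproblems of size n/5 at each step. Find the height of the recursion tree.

For divide and conquer with division factor 5:

Problem sizes at each level:
Level 0: 78125
Level 1: 15625
Level 2: 3125
Level 3: 625
Level 4: 125
Level 5: 25
Level 6: 5
Level 7: 1

The root is level 0 and the size-1 base case is level 7 (the tree spans levels 0 through 7, i.e. 8 levels counting the root), so the depth is the number of divisions: log_5(78125) = 7

The recursion tree depth is log_5(78125) = 7. At each level, the problem size is divided by 5, so it takes 7 divisions to reduce to a base case of size 1. The algorithm makes 5 recursive calls at each level.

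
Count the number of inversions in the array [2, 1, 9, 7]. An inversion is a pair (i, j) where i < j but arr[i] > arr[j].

Finding inversions in [2, 1, 9, 7]:

(0, 1): arr[0]=2 > arr[1]=1
(2, 3): arr[2]=9 > arr[3]=7

Total inversions: 2

The array has 2 inversion(s): (0,1), (2,3). Each pair (i,j) satisfies i < j and arr[i] > arr[j].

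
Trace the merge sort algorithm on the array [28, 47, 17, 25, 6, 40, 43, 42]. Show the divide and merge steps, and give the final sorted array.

Merge sort trace:

Split: [28, 47, 17, 25, 6, 40, 43, 42] -> [28, 47, 17, 25] and [6, 40, 43, 42]
  Split: [28, 47, 17, 25] -> [28, 47] and [17, 25]
    Split: [28, 47] -> [28] and [47]
    Merge: [28] + [47] -> [28, 47]
    Split: [17, 25] -> [17] and [25]
    Merge: [17] + [25] -> [17, 25]
  Merge: [28, 47] + [17, 25] -> [17, 25, 28, 47]
  Split: [6, 40, 43, 42] -> [6, 40] and [43, 42]
    Split: [6, 40] -> [6] and [40]
    Merge: [6] + [40] -> [6, 40]
    Split: [43, 42] -> [43] and [42]
    Merge: [43] + [42] -> [42, 43]
  Merge: [6, 40] + [42, 43] -> [6, 40, 42, 43]
Merge: [17, 25, 28, 47] + [6, 40, 42, 43] -> [6, 17, 25, 28, 40, 42, 43, 47]

Final sorted array: [6, 17, 25, 28, 40, 42, 43, 47]

The merge sort proceeds by recursively splitting the array and merging sorted halves.
After all merges, the sorted array is [6, 17, 25, 28, 40, 42, 43, 47].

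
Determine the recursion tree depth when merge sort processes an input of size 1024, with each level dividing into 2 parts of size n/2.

For divide and conquer with division factor 2:

Problem sizes at each level:
Level 0: 1024
Level 1: 512
Level 2: 256
Level 3: 128
Level 4: 64
Level 5: 32
Level 6: 16
Level 7: 8
Level 8: 4
Level 9: 2
Level 10: 1

The root is level 0 and the size-1 base case is level 10 (the tree spans levels 0 through 10, i.e. 11 levels counting the root), so the depth is the number of divisions: log_2(1024) = 10

The recursion tree depth is log_2(1024) = 10. At each level, the problem size is divided by 2, so it takes 10 divisions to reduce to a base case of size 1. The algorithm makes 2 recursive calls at each level.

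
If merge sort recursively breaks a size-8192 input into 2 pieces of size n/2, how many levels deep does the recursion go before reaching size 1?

For divide and conquer with division factor 2:

Problem sizes at each level:
Level 0: 8192
Level 1: 4096
Level 2: 2048
Level 3: 1024
Level 4: 512
Level 5: 256
Level 6: 128
Level 7: 64
Level 8: 32
Level 9: 16
Level 10: 8
Level 11: 4
Level 12: 2
Level 13: 1

The root is level 0 and the size-1 base case is level 13 (the tree spans levels 0 through 13, i.e. 14 levels counting the root), so the depth is the number of divisions: log_2(8192) = 13

The recursion tree depth is log_2(8192) = 13. At each level, the problem size is divided by 2, so it takes 13 divisions to reduce to a base case of size 1. The algorithm makes 2 recursive calls at each level.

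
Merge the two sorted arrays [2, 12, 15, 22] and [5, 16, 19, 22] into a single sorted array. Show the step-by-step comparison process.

Merging process:

Compare 2 vs 5: take 2 from left. Merged: [2]
Compare 12 vs 5: take 5 from right. Merged: [2, 5]
Compare 12 vs 16: take 12 from left. Merged: [2, 5, 12]
Compare 15 vs 16: take 15 from left. Merged: [2, 5, 12, 15]
Compare 22 vs 16: take 16 from right. Merged: [2, 5, 12, 15, 16]
Compare 22 vs 19: take 19 from right. Merged: [2, 5, 12, 15, 16, 19]
Compare 22 vs 22: take 22 from left. Merged: [2, 5, 12, 15, 16, 19, 22]
Append remaining from right: [22]. Merged: [2, 5, 12, 15, 16, 19, 22, 22]

Final merged array: [2, 5, 12, 15, 16, 19, 22, 22]
Total comparisons: 7

The merged array is [2, 5, 12, 15, 16, 19, 22, 22], requiring 7 comparisons. The merge step runs in O(n) time where n is the total number of elements.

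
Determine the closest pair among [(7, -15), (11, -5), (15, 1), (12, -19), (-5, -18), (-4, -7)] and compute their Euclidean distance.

Computing all pairwise distances among 6 points:

d((7, -15), (11, -5)) = 10.7703
d((7, -15), (15, 1)) = 17.8885
d((7, -15), (12, -19)) = 6.4031 <-- minimum
d((7, -15), (-5, -18)) = 12.3693
d((7, -15), (-4, -7)) = 13.6015
d((11, -5), (15, 1)) = 7.2111
d((11, -5), (12, -19)) = 14.0357
d((11, -5), (-5, -18)) = 20.6155
d((11, -5), (-4, -7)) = 15.1327
d((15, 1), (12, -19)) = 20.2237
d((15, 1), (-5, -18)) = 27.5862
d((15, 1), (-4, -7)) = 20.6155
d((12, -19), (-5, -18)) = 17.0294
d((12, -19), (-4, -7)) = 20.0
d((-5, -18), (-4, -7)) = 11.0454

Closest pair: (7, -15) and (12, -19) with distance 6.4031

The closest pair is (7, -15) and (12, -19) with Euclidean distance 6.4031. For 6 points, brute-force pairwise comparison is shown above. For large n, the divide-and-conquer algorithm (sort by x, recurse on halves, check the dividing strip) achieves O(n log n).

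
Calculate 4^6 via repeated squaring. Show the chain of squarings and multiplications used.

Computing 4^6 by squaring (build up from 4^1; each line after the first costs one multiplication):

4^1 = 4
4^2 = (4^1)^2 = 4^2 = 16
4^3 = 4 * 4^2 = 4 * 16 = 64
4^6 = (4^3)^2 = 64^2 = 4096

Result: 4096
Multiplications needed: 3 (3 lines after 4^1)

4^6 = 4096. Using exponentiation by squaring, this requires 3 multiplications. The key idea: if the exponent is even, square the half-power; if odd, multiply by the base once.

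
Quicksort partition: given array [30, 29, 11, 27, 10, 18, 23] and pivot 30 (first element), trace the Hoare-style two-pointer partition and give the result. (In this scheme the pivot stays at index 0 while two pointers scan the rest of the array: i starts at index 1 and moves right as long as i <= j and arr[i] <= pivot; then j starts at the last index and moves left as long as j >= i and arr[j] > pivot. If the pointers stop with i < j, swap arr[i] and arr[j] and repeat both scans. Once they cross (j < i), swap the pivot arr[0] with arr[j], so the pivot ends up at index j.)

Hoare-style two-pointer partition with pivot = 30:

Initial array: [30, 29, 11, 27, 10, 18, 23]

Pointers start at i = 1, j = 6.
i ends at 7, j ends at 6: the pointers have crossed (j < i), so scanning stops.

Swap pivot arr[0] with arr[6] to place pivot at position 6: [23, 29, 11, 27, 10, 18, 30]
Pivot position: 6

After partitioning with pivot 30, the array becomes [23, 29, 11, 27, 10, 18, 30]. The pivot is placed at index 6. All elements to the left of the pivot are <= 30, and all elements to the right are > 30.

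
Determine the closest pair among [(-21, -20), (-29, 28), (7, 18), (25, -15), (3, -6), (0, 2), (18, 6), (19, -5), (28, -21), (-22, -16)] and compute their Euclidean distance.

Computing all pairwise distances among 10 points:

d((-21, -20), (-29, 28)) = 48.6621
d((-21, -20), (7, 18)) = 47.2017
d((-21, -20), (25, -15)) = 46.2709
d((-21, -20), (3, -6)) = 27.7849
d((-21, -20), (0, 2)) = 30.4138
d((-21, -20), (18, 6)) = 46.8722
d((-21, -20), (19, -5)) = 42.72
d((-21, -20), (28, -21)) = 49.0102
d((-21, -20), (-22, -16)) = 4.1231 <-- minimum
d((-29, 28), (7, 18)) = 37.3631
d((-29, 28), (25, -15)) = 69.029
d((-29, 28), (3, -6)) = 46.6905
d((-29, 28), (0, 2)) = 38.9487
d((-29, 28), (18, 6)) = 51.8941
d((-29, 28), (19, -5)) = 58.2495
d((-29, 28), (28, -21)) = 75.1665
d((-29, 28), (-22, -16)) = 44.5533
d((7, 18), (25, -15)) = 37.5899
d((7, 18), (3, -6)) = 24.3311
d((7, 18), (0, 2)) = 17.4642
d((7, 18), (18, 6)) = 16.2788
d((7, 18), (19, -5)) = 25.9422
d((7, 18), (28, -21)) = 44.2945
d((7, 18), (-22, -16)) = 44.6878
d((25, -15), (3, -6)) = 23.7697
d((25, -15), (0, 2)) = 30.2324
d((25, -15), (18, 6)) = 22.1359
d((25, -15), (19, -5)) = 11.6619
d((25, -15), (28, -21)) = 6.7082
d((25, -15), (-22, -16)) = 47.0106
d((3, -6), (0, 2)) = 8.544
d((3, -6), (18, 6)) = 19.2094
d((3, -6), (19, -5)) = 16.0312
d((3, -6), (28, -21)) = 29.1548
d((3, -6), (-22, -16)) = 26.9258
d((0, 2), (18, 6)) = 18.4391
d((0, 2), (19, -5)) = 20.2485
d((0, 2), (28, -21)) = 36.2353
d((0, 2), (-22, -16)) = 28.4253
d((18, 6), (19, -5)) = 11.0454
d((18, 6), (28, -21)) = 28.7924
d((18, 6), (-22, -16)) = 45.6508
d((19, -5), (28, -21)) = 18.3576
d((19, -5), (-22, -16)) = 42.45
d((28, -21), (-22, -16)) = 50.2494

Closest pair: (-21, -20) and (-22, -16) with distance 4.1231

The closest pair is (-21, -20) and (-22, -16) with Euclidean distance 4.1231. For 10 points, brute-force pairwise comparison is shown above. For large n, the divide-and-conquer algorithm (sort by x, recurse on halves, check the dividing strip) achieves O(n log n).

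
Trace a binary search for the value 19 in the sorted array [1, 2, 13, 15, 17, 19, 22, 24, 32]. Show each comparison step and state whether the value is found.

Binary search for 19 in [1, 2, 13, 15, 17, 19, 22, 24, 32]:

lo=0, hi=8, mid=4, arr[mid]=17 -> 17 < 19, search right half
lo=5, hi=8, mid=6, arr[mid]=22 -> 22 > 19, search left half
lo=5, hi=5, mid=5, arr[mid]=19 -> Found target at index 5!

Binary search finds 19 at index 5 after 3 comparisons. The search repeatedly halves the search space by comparing with the middle element.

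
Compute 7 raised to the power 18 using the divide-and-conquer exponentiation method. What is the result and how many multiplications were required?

Computing 7^18 by squaring (build up from 7^1; each line after the first costs one multiplication):

7^1 = 7
7^2 = (7^1)^2 = 7^2 = 49
7^4 = (7^2)^2 = 49^2 = 2401
7^8 = (7^4)^2 = 2401^2 = 5764801
7^9 = 7 * 7^8 = 7 * 5764801 = 40353607
7^18 = (7^9)^2 = 40353607^2 = 1628413597910449

Result: 1628413597910449
Multiplications needed: 5 (5 lines after 7^1)

7^18 = 1628413597910449. Using exponentiation by squaring, this requires 5 multiplications. The key idea: if the exponent is even, square the half-power; if odd, multiply by the base once.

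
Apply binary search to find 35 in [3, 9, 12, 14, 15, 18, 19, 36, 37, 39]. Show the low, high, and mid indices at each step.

Binary search for 35 in [3, 9, 12, 14, 15, 18, 19, 36, 37, 39]:

lo=0, hi=9, mid=4, arr[mid]=15 -> 15 < 35, search right half
lo=5, hi=9, mid=7, arr[mid]=36 -> 36 > 35, search left half
lo=5, hi=6, mid=5, arr[mid]=18 -> 18 < 35, search right half
lo=6, hi=6, mid=6, arr[mid]=19 -> 19 < 35, search right half
lo=7 > hi=6, target 35 not found

Binary search determines that 35 is not in the array after 4 comparisons. The search space was exhausted without finding the target.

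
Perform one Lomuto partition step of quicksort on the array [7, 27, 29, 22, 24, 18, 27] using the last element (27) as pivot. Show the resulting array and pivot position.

Lomuto partition with pivot = 27:

Initial array: [7, 27, 29, 22, 24, 18, 27]

arr[0]=7 <= 27: swap with position 0, array becomes [7, 27, 29, 22, 24, 18, 27]
arr[1]=27 <= 27: swap with position 1, array becomes [7, 27, 29, 22, 24, 18, 27]
arr[2]=29 > 27: no swap
arr[3]=22 <= 27: swap with position 2, array becomes [7, 27, 22, 29, 24, 18, 27]
arr[4]=24 <= 27: swap with position 3, array becomes [7, 27, 22, 24, 29, 18, 27]
arr[5]=18 <= 27: swap with position 4, array becomes [7, 27, 22, 24, 18, 29, 27]

Place pivot at position 5: [7, 27, 22, 24, 18, 27, 29]
Pivot position: 5

After partitioning with pivot 27, the array becomes [7, 27, 22, 24, 18, 27, 29]. The pivot is placed at index 5. All elements to the left of the pivot are <= 27, and all elements to the right are > 27.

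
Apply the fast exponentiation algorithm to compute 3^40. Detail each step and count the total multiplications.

Computing 3^40 by squaring (build up from 3^1; each line after the first costs one multiplication):

3^1 = 3
3^2 = (3^1)^2 = 3^2 = 9
3^4 = (3^2)^2 = 9^2 = 81
3^5 = 3 * 3^4 = 3 * 81 = 243
3^10 = (3^5)^2 = 243^2 = 59049
3^20 = (3^10)^2 = 59049^2 = 3486784401
3^40 = (3^20)^2 = 3486784401^2 = 12157665459056928801

Result: 12157665459056928801
Multiplications needed: 6 (6 lines after 3^1)

3^40 = 12157665459056928801. Using exponentiation by squaring, this requires 6 multiplications. The key idea: if the exponent is even, square the half-power; if odd, multiply by the base once.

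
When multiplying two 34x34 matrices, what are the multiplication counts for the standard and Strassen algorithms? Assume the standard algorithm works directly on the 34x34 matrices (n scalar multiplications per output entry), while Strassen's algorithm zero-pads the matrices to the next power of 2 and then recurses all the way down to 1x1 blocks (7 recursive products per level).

Matrix multiplication for 34x34 matrices:

Strassen's algorithm requires power-of-2 dimensions. Pad 34x34 to 64x64 (next power of 2).

Standard algorithm: 34^3 = 39304 multiplications
Strassen's algorithm: 7^(log2(64)) = 7^6 = 117649 multiplications
Difference: 39304 - 117649 = -78345 (Strassen uses MORE here due to padding overhead — for small or just-over-power-of-2 n, padding can outweigh the per-level savings)

Standard: 39304 multiplications (34^3). Strassen: 117649 multiplications (7^6, after padding to 64x64). Strassen reduces 8 recursive multiplications to 7 at each level.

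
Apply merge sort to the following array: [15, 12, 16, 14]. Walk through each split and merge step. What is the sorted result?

Merge sort trace:

Split: [15, 12, 16, 14] -> [15, 12] and [16, 14]
  Split: [15, 12] -> [15] and [12]
  Merge: [15] + [12] -> [12, 15]
  Split: [16, 14] -> [16] and [14]
  Merge: [16] + [14] -> [14, 16]
Merge: [12, 15] + [14, 16] -> [12, 14, 15, 16]

Final sorted array: [12, 14, 15, 16]

The merge sort proceeds by recursively splitting the array and merging sorted halves.
After all merges, the sorted array is [12, 14, 15, 16].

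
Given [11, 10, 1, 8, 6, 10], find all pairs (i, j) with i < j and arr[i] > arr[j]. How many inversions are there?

Finding inversions in [11, 10, 1, 8, 6, 10]:

(0, 1): arr[0]=11 > arr[1]=10
(0, 2): arr[0]=11 > arr[2]=1
(0, 3): arr[0]=11 > arr[3]=8
(0, 4): arr[0]=11 > arr[4]=6
(0, 5): arr[0]=11 > arr[5]=10
(1, 2): arr[1]=10 > arr[2]=1
(1, 3): arr[1]=10 > arr[3]=8
(1, 4): arr[1]=10 > arr[4]=6
(3, 4): arr[3]=8 > arr[4]=6

Total inversions: 9

The array has 9 inversion(s): (0,1), (0,2), (0,3), (0,4), (0,5), (1,2), (1,3), (1,4), (3,4). Each pair (i,j) satisfies i < j and arr[i] > arr[j].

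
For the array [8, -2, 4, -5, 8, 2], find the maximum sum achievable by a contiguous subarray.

Using Kadane's algorithm on [8, -2, 4, -5, 8, 2]:

Scanning through the array:
Position 1 (value -2): max_ending_here = 6, max_so_far = 8
Position 2 (value 4): max_ending_here = 10, max_so_far = 10
Position 3 (value -5): max_ending_here = 5, max_so_far = 10
Position 4 (value 8): max_ending_here = 13, max_so_far = 13
Position 5 (value 2): max_ending_here = 15, max_so_far = 15

Maximum subarray: [8, -2, 4, -5, 8, 2]
Maximum sum: 15

The maximum subarray is [8, -2, 4, -5, 8, 2] with sum 15. This subarray runs from index 0 to index 5.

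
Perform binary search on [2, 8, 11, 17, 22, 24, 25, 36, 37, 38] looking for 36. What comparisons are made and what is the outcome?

Binary search for 36 in [2, 8, 11, 17, 22, 24, 25, 36, 37, 38]:

lo=0, hi=9, mid=4, arr[mid]=22 -> 22 < 36, search right half
lo=5, hi=9, mid=7, arr[mid]=36 -> Found target at index 7!

Binary search finds 36 at index 7 after 2 comparisons. The search repeatedly halves the search space by comparing with the middle element.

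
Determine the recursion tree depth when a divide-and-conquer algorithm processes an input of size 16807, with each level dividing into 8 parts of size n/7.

For divide and conquer with division factor 7:

Problem sizes at each level:
Level 0: 16807
Level 1: 2401
Level 2: 343
Level 3: 49
Level 4: 7
Level 5: 1

The root is level 0 and the size-1 base case is level 5 (the tree spans levels 0 through 5, i.e. 6 levels counting the root), so the depth is the number of divisions: log_7(16807) = 5

The recursion tree depth is log_7(16807) = 5. At each level, the problem size is divided by 7, so it takes 5 divisions to reduce to a base case of size 1. The algorithm makes 8 recursive calls at each level.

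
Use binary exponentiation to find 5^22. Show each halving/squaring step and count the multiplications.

Computing 5^22 by squaring (build up from 5^1; each line after the first costs one multiplication):

5^1 = 5
5^2 = (5^1)^2 = 5^2 = 25
5^4 = (5^2)^2 = 25^2 = 625
5^5 = 5 * 5^4 = 5 * 625 = 3125
5^10 = (5^5)^2 = 3125^2 = 9765625
5^11 = 5 * 5^10 = 5 * 9765625 = 48828125
5^22 = (5^11)^2 = 48828125^2 = 2384185791015625

Result: 2384185791015625
Multiplications needed: 6 (6 lines after 5^1)

5^22 = 2384185791015625. Using exponentiation by squaring, this requires 6 multiplications. The key idea: if the exponent is even, square the half-power; if odd, multiply by the base once.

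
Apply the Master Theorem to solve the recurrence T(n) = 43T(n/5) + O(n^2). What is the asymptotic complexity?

Master Theorem for T(n) = 43T(n/5) + O(n^2):

a = 43, b = 5, c = 2
log_b(a) = log_5(43) = 2.3370

Case 1: c = 2 < log_5(43) = 2.3370
T(n) = O(n^(log_5 43))

For T(n) = 43T(n/5) + O(n^2): log_5(43) = 2.3370. This is Case 1 of the Master Theorem (c < log_b(a), work dominated by leaves), giving O(n^(log_5 43)).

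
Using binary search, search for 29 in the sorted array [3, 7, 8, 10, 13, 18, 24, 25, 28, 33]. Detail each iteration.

Binary search for 29 in [3, 7, 8, 10, 13, 18, 24, 25, 28, 33]:

lo=0, hi=9, mid=4, arr[mid]=13 -> 13 < 29, search right half
lo=5, hi=9, mid=7, arr[mid]=25 -> 25 < 29, search right half
lo=8, hi=9, mid=8, arr[mid]=28 -> 28 < 29, search right half
lo=9, hi=9, mid=9, arr[mid]=33 -> 33 > 29, search left half
lo=9 > hi=8, target 29 not found

Binary search determines that 29 is not in the array after 4 comparisons. The search space was exhausted without finding the target.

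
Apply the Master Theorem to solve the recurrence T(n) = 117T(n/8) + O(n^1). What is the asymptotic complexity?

Master Theorem for T(n) = 117T(n/8) + O(n^1):

a = 117, b = 8, c = 1
log_b(a) = log_8(117) = 2.2901

Case 1: c = 1 < log_8(117) = 2.2901
T(n) = O(n^(log_8 117))

For T(n) = 117T(n/8) + O(n^1): log_8(117) = 2.2901. This is Case 1 of the Master Theorem (c < log_b(a), work dominated by leaves), giving O(n^(log_8 117)).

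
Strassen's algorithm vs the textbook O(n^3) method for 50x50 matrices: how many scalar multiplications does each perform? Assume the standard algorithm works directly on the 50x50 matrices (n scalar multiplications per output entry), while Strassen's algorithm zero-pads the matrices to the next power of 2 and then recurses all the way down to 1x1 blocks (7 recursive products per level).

Matrix multiplication for 50x50 matrices:

Strassen's algorithm requires power-of-2 dimensions. Pad 50x50 to 64x64 (next power of 2).

Standard algorithm: 50^3 = 125000 multiplications
Strassen's algorithm: 7^(log2(64)) = 7^6 = 117649 multiplications
Savings: 125000 - 117649 = 7351 multiplications

Standard: 125000 multiplications (50^3). Strassen: 117649 multiplications (7^6, after padding to 64x64). Strassen reduces 8 recursive multiplications to 7 at each level.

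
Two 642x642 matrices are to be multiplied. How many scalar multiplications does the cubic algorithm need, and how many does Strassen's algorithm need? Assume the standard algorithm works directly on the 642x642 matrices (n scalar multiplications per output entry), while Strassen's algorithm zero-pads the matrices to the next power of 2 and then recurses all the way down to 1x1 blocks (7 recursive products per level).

Matrix multiplication for 642x642 matrices:

Strassen's algorithm requires power-of-2 dimensions. Pad 642x642 to 1024x1024 (next power of 2).

Standard algorithm: 642^3 = 264609288 multiplications
Strassen's algorithm: 7^(log2(1024)) = 7^10 = 282475249 multiplications
Difference: 264609288 - 282475249 = -17865961 (Strassen uses MORE here due to padding overhead — for small or just-over-power-of-2 n, padding can outweigh the per-level savings)

Standard: 264609288 multiplications (642^3). Strassen: 282475249 multiplications (7^10, after padding to 1024x1024). Strassen reduces 8 recursive multiplications to 7 at each level.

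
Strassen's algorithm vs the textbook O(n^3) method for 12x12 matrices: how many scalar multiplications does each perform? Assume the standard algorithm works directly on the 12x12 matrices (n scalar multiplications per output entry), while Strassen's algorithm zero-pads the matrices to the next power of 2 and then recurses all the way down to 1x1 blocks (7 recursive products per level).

Matrix multiplication for 12x12 matrices:

Strassen's algorithm requires power-of-2 dimensions. Pad 12x12 to 16x16 (next power of 2).

Standard algorithm: 12^3 = 1728 multiplications
Strassen's algorithm: 7^(log2(16)) = 7^4 = 2401 multiplications
Difference: 1728 - 2401 = -673 (Strassen uses MORE here due to padding overhead — for small or just-over-power-of-2 n, padding can outweigh the per-level savings)

Standard: 1728 multiplications (12^3). Strassen: 2401 multiplications (7^4, after padding to 16x16). Strassen reduces 8 recursive multiplications to 7 at each level.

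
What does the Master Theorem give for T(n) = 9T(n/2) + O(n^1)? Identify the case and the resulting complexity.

Master Theorem for T(n) = 9T(n/2) + O(n^1):

a = 9, b = 2, c = 1
log_b(a) = log_2(9) = 3.1699

Case 1: c = 1 < log_2(9) = 3.1699
T(n) = O(n^(log_2 9))

For T(n) = 9T(n/2) + O(n^1): log_2(9) = 3.1699. This is Case 1 of the Master Theorem (c < log_b(a), work dominated by leaves), giving O(n^(log_2 9)).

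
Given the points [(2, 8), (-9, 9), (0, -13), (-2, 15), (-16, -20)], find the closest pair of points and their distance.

Computing all pairwise distances among 5 points:

d((2, 8), (-9, 9)) = 11.0454
d((2, 8), (0, -13)) = 21.095
d((2, 8), (-2, 15)) = 8.0623 <-- minimum
d((2, 8), (-16, -20)) = 33.2866
d((-9, 9), (0, -13)) = 23.7697
d((-9, 9), (-2, 15)) = 9.2195
d((-9, 9), (-16, -20)) = 29.8329
d((0, -13), (-2, 15)) = 28.0713
d((0, -13), (-16, -20)) = 17.4642
d((-2, 15), (-16, -20)) = 37.6962

Closest pair: (2, 8) and (-2, 15) with distance 8.0623

The closest pair is (2, 8) and (-2, 15) with Euclidean distance 8.0623. For 5 points, brute-force pairwise comparison is shown above. For large n, the divide-and-conquer algorithm (sort by x, recurse on halves, check the dividing strip) achieves O(n log n).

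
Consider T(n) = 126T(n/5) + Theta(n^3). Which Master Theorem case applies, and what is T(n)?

Master Theorem for T(n) = 126T(n/5) + O(n^3):

a = 126, b = 5, c = 3
log_b(a) = log_5(126) = 3.0050

Case 1: c = 3 < log_5(126) = 3.0050
T(n) = O(n^(log_5 126))

For T(n) = 126T(n/5) + O(n^3): log_5(126) = 3.0050. This is Case 1 of the Master Theorem (c < log_b(a), work dominated by leaves), giving O(n^(log_5 126)).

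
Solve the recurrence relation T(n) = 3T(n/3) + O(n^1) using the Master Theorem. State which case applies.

Master Theorem for T(n) = 3T(n/3) + O(n^1):

a = 3, b = 3, c = 1
log_b(a) = log_3(3) = 1.0000

Case 2: c = 1 = log_3(3) = 1.0000
T(n) = O(n^1 log n) = O(n log n)

For T(n) = 3T(n/3) + O(n^1): log_3(3) = 1.0000. This is Case 2 of the Master Theorem (c = log_b(a), equal work at all levels), giving O(n log n).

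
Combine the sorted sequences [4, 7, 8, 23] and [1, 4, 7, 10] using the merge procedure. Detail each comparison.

Merging process:

Compare 4 vs 1: take 1 from right. Merged: [1]
Compare 4 vs 4: take 4 from left. Merged: [1, 4]
Compare 7 vs 4: take 4 from right. Merged: [1, 4, 4]
Compare 7 vs 7: take 7 from left. Merged: [1, 4, 4, 7]
Compare 8 vs 7: take 7 from right. Merged: [1, 4, 4, 7, 7]
Compare 8 vs 10: take 8 from left. Merged: [1, 4, 4, 7, 7, 8]
Compare 23 vs 10: take 10 from right. Merged: [1, 4, 4, 7, 7, 8, 10]
Append remaining from left: [23]. Merged: [1, 4, 4, 7, 7, 8, 10, 23]

Final merged array: [1, 4, 4, 7, 7, 8, 10, 23]
Total comparisons: 7

The merged array is [1, 4, 4, 7, 7, 8, 10, 23], requiring 7 comparisons. The merge step runs in O(n) time where n is the total number of elements.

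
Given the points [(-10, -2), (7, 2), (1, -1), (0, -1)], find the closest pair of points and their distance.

Computing all pairwise distances among 4 points:

d((-10, -2), (7, 2)) = 17.4642
d((-10, -2), (1, -1)) = 11.0454
d((-10, -2), (0, -1)) = 10.0499
d((7, 2), (1, -1)) = 6.7082
d((7, 2), (0, -1)) = 7.6158
d((1, -1), (0, -1)) = 1.0 <-- minimum

Closest pair: (1, -1) and (0, -1) with distance 1.0

The closest pair is (1, -1) and (0, -1) with Euclidean distance 1.0. For 4 points, brute-force pairwise comparison is shown above. For large n, the divide-and-conquer algorithm (sort by x, recurse on halves, check the dividing strip) achieves O(n log n).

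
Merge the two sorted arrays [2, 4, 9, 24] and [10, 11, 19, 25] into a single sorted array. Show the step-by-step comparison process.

Merging process:

Compare 2 vs 10: take 2 from left. Merged: [2]
Compare 4 vs 10: take 4 from left. Merged: [2, 4]
Compare 9 vs 10: take 9 from left. Merged: [2, 4, 9]
Compare 24 vs 10: take 10 from right. Merged: [2, 4, 9, 10]
Compare 24 vs 11: take 11 from right. Merged: [2, 4, 9, 10, 11]
Compare 24 vs 19: take 19 from right. Merged: [2, 4, 9, 10, 11, 19]
Compare 24 vs 25: take 24 from left. Merged: [2, 4, 9, 10, 11, 19, 24]
Append remaining from right: [25]. Merged: [2, 4, 9, 10, 11, 19, 24, 25]

Final merged array: [2, 4, 9, 10, 11, 19, 24, 25]
Total comparisons: 7

The merged array is [2, 4, 9, 10, 11, 19, 24, 25], requiring 7 comparisons. The merge step runs in O(n) time where n is the total number of elements.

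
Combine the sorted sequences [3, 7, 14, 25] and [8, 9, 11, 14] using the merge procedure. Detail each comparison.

Merging process:

Compare 3 vs 8: take 3 from left. Merged: [3]
Compare 7 vs 8: take 7 from left. Merged: [3, 7]
Compare 14 vs 8: take 8 from right. Merged: [3, 7, 8]
Compare 14 vs 9: take 9 from right. Merged: [3, 7, 8, 9]
Compare 14 vs 11: take 11 from right. Merged: [3, 7, 8, 9, 11]
Compare 14 vs 14: take 14 from left. Merged: [3, 7, 8, 9, 11, 14]
Compare 25 vs 14: take 14 from right. Merged: [3, 7, 8, 9, 11, 14, 14]
Append remaining from left: [25]. Merged: [3, 7, 8, 9, 11, 14, 14, 25]

Final merged array: [3, 7, 8, 9, 11, 14, 14, 25]
Total comparisons: 7

The merged array is [3, 7, 8, 9, 11, 14, 14, 25], requiring 7 comparisons. The merge step runs in O(n) time where n is the total number of elements.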